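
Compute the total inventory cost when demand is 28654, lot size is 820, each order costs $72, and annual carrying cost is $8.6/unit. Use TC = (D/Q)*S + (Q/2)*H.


TC = 28654/820 * 72 + 820/2 * 8.6

$6041.96


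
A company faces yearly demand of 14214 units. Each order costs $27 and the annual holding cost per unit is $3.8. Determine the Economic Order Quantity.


Formula: EOQ = sqrt(2 * D * S / H)
Numerator: 2 * 14214 * 27 = 767556
2DS/H = 767556 / 3.8 = 201988.4
EOQ = sqrt(201988.4) = 449.4 units

449.4 units


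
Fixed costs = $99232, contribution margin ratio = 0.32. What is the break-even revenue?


Formula: BER = Fixed Costs / Contribution Margin Ratio
BER = $99232 / 0.32
BER = $310100.00 (to the nearest cent)

$310100.00


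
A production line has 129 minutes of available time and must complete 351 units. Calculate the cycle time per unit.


Formula: CT = Available Time / Number of Units
CT = 129 min / 351 units
CT = 0.37 min/unit

0.37 min/unit


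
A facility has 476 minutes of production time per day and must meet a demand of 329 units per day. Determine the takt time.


Formula: Takt Time = Available Production Time / Customer Demand
Takt = 476 min/day / 329 units/day
Takt = 1.45 min/unit

1.45 min/unit


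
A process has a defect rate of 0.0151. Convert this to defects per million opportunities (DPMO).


DPMO = defect_rate * 1000000 = 0.0151 * 1000000

15100


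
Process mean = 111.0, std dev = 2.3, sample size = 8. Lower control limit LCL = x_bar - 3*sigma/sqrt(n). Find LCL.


LCL = 111.0 - 3 * 2.3 / sqrt(8)

108.56


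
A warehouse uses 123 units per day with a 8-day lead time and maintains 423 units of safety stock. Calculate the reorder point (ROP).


Formula: ROP = (Daily Demand * Lead Time) + Safety Stock
Demand during lead time = 123 * 8 = 984 units
ROP = 984 + 423 = 1407 units

1407 units


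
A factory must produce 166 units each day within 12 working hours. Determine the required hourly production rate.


Formula: Production Rate = Daily Demand / Available Hours
Rate = 166 units/day / 12 hours/day
Rate = 13.8 units/hour

13.8 units/hour


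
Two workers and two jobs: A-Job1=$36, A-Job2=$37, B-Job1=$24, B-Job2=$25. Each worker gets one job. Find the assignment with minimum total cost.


Option 1: A->1 + B->2 = $36 + $25 = $61
Option 2: A->2 + B->1 = $37 + $24 = $61
Min cost = min($61, $61) = $61

$61


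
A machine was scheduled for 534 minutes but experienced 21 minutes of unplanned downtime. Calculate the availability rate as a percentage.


Formula: Availability = (Planned Time - Downtime) / Planned Time * 100
Uptime = 534 - 21 = 513 min
Availability = 513 / 534 * 100 = 96.1%

96.1%


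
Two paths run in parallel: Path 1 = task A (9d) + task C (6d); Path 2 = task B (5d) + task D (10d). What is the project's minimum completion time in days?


Path 1 = 9 + 6 = 15 days
Path 2 = 5 + 10 = 15 days
Duration = max(15, 15) = 15 days

15 days


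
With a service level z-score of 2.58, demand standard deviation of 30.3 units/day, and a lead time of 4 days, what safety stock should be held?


Formula: SS = z * sigma_d * sqrt(LT)
sqrt(LT) = sqrt(4) = 2.0
SS = 2.58 * 30.3 * 2.0
SS = 156.3 units

156.3 units


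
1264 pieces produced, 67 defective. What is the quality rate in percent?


Formula: Quality Rate = Good Pieces / Total Pieces * 100
Good pieces = 1264 - 67 = 1197
QR = 1197 / 1264 * 100 = 94.7%

94.7%


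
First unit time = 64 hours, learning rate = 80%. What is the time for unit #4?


Formula: T_n = T_1 * (learning_rate)^(log2(n)) where learning_rate = rate/100
Doublings = log2(4) = 2
T_n = 64 * 0.8^2
T_n = 64 * 0.64 = 41.0 hours

41.0 hours


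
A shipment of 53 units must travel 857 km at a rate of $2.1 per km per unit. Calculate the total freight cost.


TC = dist * cost * units = 857 * 2.1 * 53 = $95384.10

$95384.10


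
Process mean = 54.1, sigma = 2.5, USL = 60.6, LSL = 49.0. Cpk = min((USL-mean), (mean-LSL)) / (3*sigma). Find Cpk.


Cpu = (60.6 - 54.1) / (3 * 2.5) = 0.87
Cpl = (54.1 - 49.0) / (3 * 2.5) = 0.68
Cpk = min(0.87, 0.68) = 0.68

0.68


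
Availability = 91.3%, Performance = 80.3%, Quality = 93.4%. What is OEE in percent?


Formula: OEE = Availability * Performance * Quality / 10000
A * P = 91.3% * 80.3% / 100 = 73.31%
OEE = 73.31% * 93.4% / 100 = 68.5%

68.5%


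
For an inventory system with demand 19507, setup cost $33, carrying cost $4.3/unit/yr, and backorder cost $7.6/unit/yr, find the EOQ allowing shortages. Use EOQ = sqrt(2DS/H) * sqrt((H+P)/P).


Formula: EOQ* = sqrt(2DS/H) * sqrt((H+P)/P)
Base EOQ = sqrt(2*19507*33/4.3) = 547.18 units
Correction = sqrt((4.3+7.6)/7.6) = 1.25132
EOQ* = 547.18 * 1.25132 = 684.7 units

684.7 units


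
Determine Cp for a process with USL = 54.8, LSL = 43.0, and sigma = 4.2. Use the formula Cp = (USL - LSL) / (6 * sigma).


Cp = (54.8 - 43.0) / (6 * 4.2)

0.47


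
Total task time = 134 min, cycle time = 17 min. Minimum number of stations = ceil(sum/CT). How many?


Formula: N_min = ceil(Sum of Task Times / Cycle Time)
N_min = ceil(134 min / 17 min) = ceil(7.8824)
N_min = 8 stations

8


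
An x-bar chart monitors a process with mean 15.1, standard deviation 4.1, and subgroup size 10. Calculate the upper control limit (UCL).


UCL = 15.1 + 3 * 4.1 / sqrt(10)

18.99


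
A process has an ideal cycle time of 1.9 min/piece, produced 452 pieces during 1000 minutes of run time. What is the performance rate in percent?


Formula: Performance = (Ideal CT * Total Count) / Run Time * 100
Ideal output time = 1.9 * 452 = 858.8 min
Performance = 858.8 / 1000 * 100 = 85.9%

85.9%


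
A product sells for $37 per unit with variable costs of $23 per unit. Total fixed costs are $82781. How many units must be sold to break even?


Formula: BEQ = Fixed Costs / (Price - Variable Cost)
Contribution margin = $37 - $23 = $14/unit
BEQ = ceil($82781 / $14/unit) = ceil(5912.93) = 5913 units

5913 units


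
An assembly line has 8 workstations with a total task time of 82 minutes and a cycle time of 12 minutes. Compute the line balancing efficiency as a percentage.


Formula: Efficiency = Sum of Task Times / (N_stations * CT) * 100
Total station capacity = 8 stations * 12 min = 96 min
Efficiency = 82 / 96 * 100 = 85.4%

85.4%


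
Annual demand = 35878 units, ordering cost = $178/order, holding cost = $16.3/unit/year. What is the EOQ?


Formula: EOQ = sqrt(2 * D * S / H)
Numerator: 2 * 35878 * 178 = 12772568
2DS/H = 12772568 / 16.3 = 783593.1
EOQ = sqrt(783593.1) = 885.2 units

885.2 units


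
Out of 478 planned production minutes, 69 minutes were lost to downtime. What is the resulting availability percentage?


Formula: Availability = (Planned Time - Downtime) / Planned Time * 100
Uptime = 478 - 69 = 409 min
Availability = 409 / 478 * 100 = 85.6%

85.6%


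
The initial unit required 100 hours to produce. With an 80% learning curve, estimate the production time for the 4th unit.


Formula: T_n = T_1 * (learning_rate)^(log2(n)) where learning_rate = rate/100
Doublings = log2(4) = 2
T_n = 100 * 0.8^2
T_n = 100 * 0.64 = 64.0 hours

64.0 hours


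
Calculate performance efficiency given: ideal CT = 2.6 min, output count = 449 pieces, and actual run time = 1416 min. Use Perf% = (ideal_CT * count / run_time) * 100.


Formula: Performance = (Ideal CT * Total Count) / Run Time * 100
Ideal output time = 2.6 * 449 = 1167.4 min
Performance = 1167.4 / 1416 * 100 = 82.4%

82.4%


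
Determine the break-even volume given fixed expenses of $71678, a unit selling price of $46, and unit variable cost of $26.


Formula: BEQ = Fixed Costs / (Price - Variable Cost)
Contribution margin = $46 - $26 = $20/unit
BEQ = ceil($71678 / $20/unit) = ceil(3583.9) = 3584 units

3584 units


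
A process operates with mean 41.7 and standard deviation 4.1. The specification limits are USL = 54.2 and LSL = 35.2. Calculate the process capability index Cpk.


Cpu = (54.2 - 41.7) / (3 * 4.1) = 1.02
Cpl = (41.7 - 35.2) / (3 * 4.1) = 0.53
Cpk = min(1.02, 0.53) = 0.53

0.53


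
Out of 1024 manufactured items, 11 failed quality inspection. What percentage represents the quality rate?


Formula: Quality Rate = Good Pieces / Total Pieces * 100
Good pieces = 1024 - 11 = 1013
QR = 1013 / 1024 * 100 = 98.9%

98.9%


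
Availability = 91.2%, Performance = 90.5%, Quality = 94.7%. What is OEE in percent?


Formula: OEE = Availability * Performance * Quality / 10000
A * P = 91.2% * 90.5% / 100 = 82.54%
OEE = 82.54% * 94.7% / 100 = 78.2%

78.2%


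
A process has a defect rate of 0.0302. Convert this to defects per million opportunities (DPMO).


DPMO = defect_rate * 1000000 = 0.0302 * 1000000

30200


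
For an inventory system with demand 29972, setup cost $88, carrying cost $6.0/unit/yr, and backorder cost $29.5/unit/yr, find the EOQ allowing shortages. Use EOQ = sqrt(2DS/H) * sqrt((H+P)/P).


Formula: EOQ* = sqrt(2DS/H) * sqrt((H+P)/P)
Base EOQ = sqrt(2*29972*88/6.0) = 937.65 units
Correction = sqrt((6.0+29.5)/29.5) = 1.09699
EOQ* = 937.65 * 1.09699 = 1028.6 units

1028.6 units


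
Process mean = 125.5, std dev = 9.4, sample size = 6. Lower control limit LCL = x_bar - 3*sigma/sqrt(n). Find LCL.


LCL = 125.5 - 3 * 9.4 / sqrt(6)

113.99


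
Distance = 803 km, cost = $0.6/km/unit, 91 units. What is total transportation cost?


TC = dist * cost * units = 803 * 0.6 * 91 = $43843.80

$43843.80


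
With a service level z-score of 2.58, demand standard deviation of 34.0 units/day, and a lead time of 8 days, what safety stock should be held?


Formula: SS = z * sigma_d * sqrt(LT)
sqrt(LT) = sqrt(8) = 2.8284
SS = 2.58 * 34.0 * 2.8284
SS = 248.1 units

248.1 units


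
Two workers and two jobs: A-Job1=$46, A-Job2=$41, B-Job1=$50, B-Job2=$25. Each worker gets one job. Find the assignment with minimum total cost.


Option 1: A->1 + B->2 = $46 + $25 = $71
Option 2: A->2 + B->1 = $41 + $50 = $91
Min cost = min($71, $91) = $71

$71


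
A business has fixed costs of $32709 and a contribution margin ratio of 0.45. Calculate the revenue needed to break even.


Formula: BER = Fixed Costs / Contribution Margin Ratio
BER = $32709 / 0.45
BER = $72686.67 (to the nearest cent)

$72686.67


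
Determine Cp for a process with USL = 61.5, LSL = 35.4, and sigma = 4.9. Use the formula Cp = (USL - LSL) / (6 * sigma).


Cp = (61.5 - 35.4) / (6 * 4.9)

0.89


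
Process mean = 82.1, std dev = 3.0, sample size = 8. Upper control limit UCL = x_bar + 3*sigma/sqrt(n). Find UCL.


UCL = 82.1 + 3 * 3.0 / sqrt(8)

85.28


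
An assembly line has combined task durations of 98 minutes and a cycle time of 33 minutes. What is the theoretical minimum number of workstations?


Formula: N_min = ceil(Sum of Task Times / Cycle Time)
N_min = ceil(98 min / 33 min) = ceil(2.9697)
N_min = 3 stations

3


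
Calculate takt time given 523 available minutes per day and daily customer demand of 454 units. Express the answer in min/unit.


Formula: Takt Time = Available Production Time / Customer Demand
Takt = 523 min/day / 454 units/day
Takt = 1.15 min/unit

1.15 min/unit


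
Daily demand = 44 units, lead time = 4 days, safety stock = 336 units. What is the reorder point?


Formula: ROP = (Daily Demand * Lead Time) + Safety Stock
Demand during lead time = 44 * 4 = 176 units
ROP = 176 + 336 = 512 units

512 units


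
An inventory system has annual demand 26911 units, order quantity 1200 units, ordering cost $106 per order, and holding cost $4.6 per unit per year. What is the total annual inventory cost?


TC = 26911/1200 * 106 + 1200/2 * 4.6

$5137.14


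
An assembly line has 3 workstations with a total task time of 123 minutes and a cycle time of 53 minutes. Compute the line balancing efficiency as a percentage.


Formula: Efficiency = Sum of Task Times / (N_stations * CT) * 100
Total station capacity = 3 stations * 53 min = 159 min
Efficiency = 123 / 159 * 100 = 77.4%

77.4%


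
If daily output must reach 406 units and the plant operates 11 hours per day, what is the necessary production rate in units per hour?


Formula: Production Rate = Daily Demand / Available Hours
Rate = 406 units/day / 11 hours/day
Rate = 36.9 units/hour

36.9 units/hour


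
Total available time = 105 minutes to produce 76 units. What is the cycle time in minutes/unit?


Formula: CT = Available Time / Number of Units
CT = 105 min / 76 units
CT = 1.38 min/unit

1.38 min/unit


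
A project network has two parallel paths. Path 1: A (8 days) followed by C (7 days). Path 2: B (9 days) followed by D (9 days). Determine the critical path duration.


Path 1 = 8 + 7 = 15 days
Path 2 = 9 + 9 = 18 days
Duration = max(15, 18) = 18 days

18 days


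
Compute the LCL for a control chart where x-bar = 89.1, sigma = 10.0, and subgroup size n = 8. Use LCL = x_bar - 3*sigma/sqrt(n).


LCL = 89.1 - 3 * 10.0 / sqrt(8)

78.49


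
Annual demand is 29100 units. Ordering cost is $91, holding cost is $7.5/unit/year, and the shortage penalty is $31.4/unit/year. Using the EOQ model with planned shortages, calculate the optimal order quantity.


Formula: EOQ* = sqrt(2DS/H) * sqrt((H+P)/P)
Base EOQ = sqrt(2*29100*91/7.5) = 840.33 units
Correction = sqrt((7.5+31.4)/31.4) = 1.11304
EOQ* = 840.33 * 1.11304 = 935.3 units

935.3 units


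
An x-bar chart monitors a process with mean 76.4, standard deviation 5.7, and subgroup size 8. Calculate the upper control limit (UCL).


UCL = 76.4 + 3 * 5.7 / sqrt(8)

82.45


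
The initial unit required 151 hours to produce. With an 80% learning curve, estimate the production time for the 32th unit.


Formula: T_n = T_1 * (learning_rate)^(log2(n)) where learning_rate = rate/100
Doublings = log2(32) = 5
T_n = 151 * 0.8^5
T_n = 151 * 0.3277 = 49.5 hours

49.5 hours


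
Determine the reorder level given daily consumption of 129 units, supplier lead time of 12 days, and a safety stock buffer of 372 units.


Formula: ROP = (Daily Demand * Lead Time) + Safety Stock
Demand during lead time = 129 * 12 = 1548 units
ROP = 1548 + 372 = 1920 units

1920 units


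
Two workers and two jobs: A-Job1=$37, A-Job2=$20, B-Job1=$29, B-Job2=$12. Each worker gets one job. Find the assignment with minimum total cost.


Option 1: A->1 + B->2 = $37 + $12 = $49
Option 2: A->2 + B->1 = $20 + $29 = $49
Min cost = min($49, $49) = $49

$49


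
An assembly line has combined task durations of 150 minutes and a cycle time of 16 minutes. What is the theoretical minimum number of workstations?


Formula: N_min = ceil(Sum of Task Times / Cycle Time)
N_min = ceil(150 min / 16 min) = ceil(9.375)
N_min = 10 stations

10


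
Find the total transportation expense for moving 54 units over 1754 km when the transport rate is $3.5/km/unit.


TC = dist * cost * units = 1754 * 3.5 * 54 = $331506.00

$331506.00


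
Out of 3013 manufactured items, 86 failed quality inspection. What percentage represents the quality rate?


Formula: Quality Rate = Good Pieces / Total Pieces * 100
Good pieces = 3013 - 86 = 2927
QR = 2927 / 3013 * 100 = 97.1%

97.1%


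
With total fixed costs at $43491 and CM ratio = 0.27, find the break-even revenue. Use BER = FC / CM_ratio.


Formula: BER = Fixed Costs / Contribution Margin Ratio
BER = $43491 / 0.27
BER = $161077.78 (to the nearest cent)

$161077.78


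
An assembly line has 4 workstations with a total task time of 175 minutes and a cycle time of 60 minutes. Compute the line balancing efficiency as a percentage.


Formula: Efficiency = Sum of Task Times / (N_stations * CT) * 100
Total station capacity = 4 stations * 60 min = 240 min
Efficiency = 175 / 240 * 100 = 72.9%

72.9%


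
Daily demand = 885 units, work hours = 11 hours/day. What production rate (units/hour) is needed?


Formula: Production Rate = Daily Demand / Available Hours
Rate = 885 units/day / 11 hours/day
Rate = 80.5 units/hour

80.5 units/hour


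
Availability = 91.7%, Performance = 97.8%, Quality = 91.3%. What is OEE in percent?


Formula: OEE = Availability * Performance * Quality / 10000
A * P = 91.7% * 97.8% / 100 = 89.68%
OEE = 89.68% * 91.3% / 100 = 81.9%

81.9%


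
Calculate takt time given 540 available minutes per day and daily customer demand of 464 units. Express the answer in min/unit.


Formula: Takt Time = Available Production Time / Customer Demand
Takt = 540 min/day / 464 units/day
Takt = 1.16 min/unit

1.16 min/unit


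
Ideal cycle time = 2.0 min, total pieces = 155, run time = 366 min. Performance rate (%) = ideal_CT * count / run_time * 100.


Formula: Performance = (Ideal CT * Total Count) / Run Time * 100
Ideal output time = 2.0 * 155 = 310.0 min
Performance = 310.0 / 366 * 100 = 84.7%

84.7%


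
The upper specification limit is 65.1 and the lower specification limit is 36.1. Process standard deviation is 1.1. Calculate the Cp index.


Cp = (65.1 - 36.1) / (6 * 1.1)

4.39


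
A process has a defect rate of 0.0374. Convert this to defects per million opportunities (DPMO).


DPMO = defect_rate * 1000000 = 0.0374 * 1000000

37400


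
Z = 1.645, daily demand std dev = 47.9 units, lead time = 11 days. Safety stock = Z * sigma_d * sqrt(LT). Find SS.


Formula: SS = z * sigma_d * sqrt(LT)
sqrt(LT) = sqrt(11) = 3.3166
SS = 1.645 * 47.9 * 3.3166
SS = 261.3 units

261.3 units


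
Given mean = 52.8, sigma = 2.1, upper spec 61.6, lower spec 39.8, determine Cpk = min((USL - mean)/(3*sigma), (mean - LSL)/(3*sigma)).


Cpu = (61.6 - 52.8) / (3 * 2.1) = 1.4
Cpl = (52.8 - 39.8) / (3 * 2.1) = 2.06
Cpk = min(1.4, 2.06) = 1.4

1.4


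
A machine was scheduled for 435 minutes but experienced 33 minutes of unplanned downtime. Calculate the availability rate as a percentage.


Formula: Availability = (Planned Time - Downtime) / Planned Time * 100
Uptime = 435 - 33 = 402 min
Availability = 402 / 435 * 100 = 92.4%

92.4%


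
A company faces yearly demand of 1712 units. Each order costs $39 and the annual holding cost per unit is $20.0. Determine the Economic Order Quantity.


Formula: EOQ = sqrt(2 * D * S / H)
Numerator: 2 * 1712 * 39 = 133536
2DS/H = 133536 / 20.0 = 6676.8
EOQ = sqrt(6676.8) = 81.7 units

81.7 units


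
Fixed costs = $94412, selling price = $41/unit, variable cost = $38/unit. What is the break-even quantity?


Formula: BEQ = Fixed Costs / (Price - Variable Cost)
Contribution margin = $41 - $38 = $3/unit
BEQ = ceil($94412 / $3/unit) = ceil(31470.67) = 31471 units

31471 units


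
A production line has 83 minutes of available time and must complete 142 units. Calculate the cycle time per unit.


Formula: CT = Available Time / Number of Units
CT = 83 min / 142 units
CT = 0.58 min/unit

0.58 min/unit


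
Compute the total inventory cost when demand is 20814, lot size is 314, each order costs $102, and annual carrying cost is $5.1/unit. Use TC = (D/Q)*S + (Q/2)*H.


TC = 20814/314 * 102 + 314/2 * 5.1

$7561.94


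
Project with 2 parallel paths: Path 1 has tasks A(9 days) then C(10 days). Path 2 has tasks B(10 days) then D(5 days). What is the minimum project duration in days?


Path 1 = 9 + 10 = 19 days
Path 2 = 10 + 5 = 15 days
Duration = max(19, 15) = 19 days

19 days


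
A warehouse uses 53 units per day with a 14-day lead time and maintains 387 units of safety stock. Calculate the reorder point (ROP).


Formula: ROP = (Daily Demand * Lead Time) + Safety Stock
Demand during lead time = 53 * 14 = 742 units
ROP = 742 + 387 = 1129 units

1129 units


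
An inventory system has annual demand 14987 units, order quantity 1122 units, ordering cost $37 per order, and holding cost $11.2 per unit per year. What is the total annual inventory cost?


TC = 14987/1122 * 37 + 1122/2 * 11.2

$6777.42


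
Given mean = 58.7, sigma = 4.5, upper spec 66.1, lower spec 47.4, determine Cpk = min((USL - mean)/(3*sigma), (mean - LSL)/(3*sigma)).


Cpu = (66.1 - 58.7) / (3 * 4.5) = 0.55
Cpl = (58.7 - 47.4) / (3 * 4.5) = 0.84
Cpk = min(0.55, 0.84) = 0.55

0.55


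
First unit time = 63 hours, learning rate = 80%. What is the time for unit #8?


Formula: T_n = T_1 * (learning_rate)^(log2(n)) where learning_rate = rate/100
Doublings = log2(8) = 3
T_n = 63 * 0.8^3
T_n = 63 * 0.512 = 32.3 hours

32.3 hours


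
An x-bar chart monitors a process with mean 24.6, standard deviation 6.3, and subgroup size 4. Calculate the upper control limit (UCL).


UCL = 24.6 + 3 * 6.3 / sqrt(4)

34.05


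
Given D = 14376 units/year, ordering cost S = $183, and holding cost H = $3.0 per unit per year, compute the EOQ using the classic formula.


Formula: EOQ = sqrt(2 * D * S / H)
Numerator: 2 * 14376 * 183 = 5261616
2DS/H = 5261616 / 3.0 = 1753872.0
EOQ = sqrt(1753872.0) = 1324.3 units

1324.3 units


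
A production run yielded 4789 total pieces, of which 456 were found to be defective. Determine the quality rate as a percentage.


Formula: Quality Rate = Good Pieces / Total Pieces * 100
Good pieces = 4789 - 456 = 4333
QR = 4333 / 4789 * 100 = 90.5%

90.5%


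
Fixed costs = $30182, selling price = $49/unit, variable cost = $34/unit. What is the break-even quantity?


Formula: BEQ = Fixed Costs / (Price - Variable Cost)
Contribution margin = $49 - $34 = $15/unit
BEQ = ceil($30182 / $15/unit) = ceil(2012.13) = 2013 units

2013 units


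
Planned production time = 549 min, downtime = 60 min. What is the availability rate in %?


Formula: Availability = (Planned Time - Downtime) / Planned Time * 100
Uptime = 549 - 60 = 489 min
Availability = 489 / 549 * 100 = 89.1%

89.1%


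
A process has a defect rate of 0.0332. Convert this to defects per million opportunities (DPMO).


DPMO = defect_rate * 1000000 = 0.0332 * 1000000

33200


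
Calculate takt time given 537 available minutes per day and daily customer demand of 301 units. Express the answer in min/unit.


Formula: Takt Time = Available Production Time / Customer Demand
Takt = 537 min/day / 301 units/day
Takt = 1.78 min/unit

1.78 min/unit


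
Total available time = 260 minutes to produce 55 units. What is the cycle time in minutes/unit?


Formula: CT = Available Time / Number of Units
CT = 260 min / 55 units
CT = 4.73 min/unit

4.73 min/unit


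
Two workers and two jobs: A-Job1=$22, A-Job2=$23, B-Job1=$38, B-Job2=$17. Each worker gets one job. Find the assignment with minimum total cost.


Option 1: A->1 + B->2 = $22 + $17 = $39
Option 2: A->2 + B->1 = $23 + $38 = $61
Min cost = min($39, $61) = $39

$39


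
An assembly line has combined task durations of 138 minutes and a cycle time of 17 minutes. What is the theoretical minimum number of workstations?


Formula: N_min = ceil(Sum of Task Times / Cycle Time)
N_min = ceil(138 min / 17 min) = ceil(8.1176)
N_min = 9 stations

9


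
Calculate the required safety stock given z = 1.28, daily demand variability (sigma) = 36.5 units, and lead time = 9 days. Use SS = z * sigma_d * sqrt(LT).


Formula: SS = z * sigma_d * sqrt(LT)
sqrt(LT) = sqrt(9) = 3.0
SS = 1.28 * 36.5 * 3.0
SS = 140.2 units

140.2 units


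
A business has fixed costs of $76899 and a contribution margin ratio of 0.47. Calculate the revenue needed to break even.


Formula: BER = Fixed Costs / Contribution Margin Ratio
BER = $76899 / 0.47
BER = $163614.89 (to the nearest cent)

$163614.89


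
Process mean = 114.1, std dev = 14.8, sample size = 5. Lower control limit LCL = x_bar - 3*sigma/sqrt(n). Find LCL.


LCL = 114.1 - 3 * 14.8 / sqrt(5)

94.24


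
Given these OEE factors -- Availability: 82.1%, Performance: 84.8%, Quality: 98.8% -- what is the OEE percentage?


Formula: OEE = Availability * Performance * Quality / 10000
A * P = 82.1% * 84.8% / 100 = 69.62%
OEE = 69.62% * 98.8% / 100 = 68.8%

68.8%


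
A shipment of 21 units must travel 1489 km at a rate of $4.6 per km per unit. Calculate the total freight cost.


TC = dist * cost * units = 1489 * 4.6 * 21 = $143837.40

$143837.40


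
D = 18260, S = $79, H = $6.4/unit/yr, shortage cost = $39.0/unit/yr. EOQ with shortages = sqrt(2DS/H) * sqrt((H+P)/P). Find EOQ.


Formula: EOQ* = sqrt(2DS/H) * sqrt((H+P)/P)
Base EOQ = sqrt(2*18260*79/6.4) = 671.41 units
Correction = sqrt((6.4+39.0)/39.0) = 1.07894
EOQ* = 671.41 * 1.07894 = 724.4 units

724.4 units


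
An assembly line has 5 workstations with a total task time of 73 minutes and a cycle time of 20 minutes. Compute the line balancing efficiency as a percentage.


Formula: Efficiency = Sum of Task Times / (N_stations * CT) * 100
Total station capacity = 5 stations * 20 min = 100 min
Efficiency = 73 / 100 * 100 = 73.0%

73.0%


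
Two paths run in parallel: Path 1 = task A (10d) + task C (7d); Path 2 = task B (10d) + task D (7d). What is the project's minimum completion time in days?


Path 1 = 10 + 7 = 17 days
Path 2 = 10 + 7 = 17 days
Duration = max(17, 17) = 17 days

17 days


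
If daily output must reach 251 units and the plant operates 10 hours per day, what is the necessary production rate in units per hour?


Formula: Production Rate = Daily Demand / Available Hours
Rate = 251 units/day / 10 hours/day
Rate = 25.1 units/hour

25.1 units/hour


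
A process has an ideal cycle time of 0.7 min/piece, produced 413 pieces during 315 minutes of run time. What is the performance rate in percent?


Formula: Performance = (Ideal CT * Total Count) / Run Time * 100
Ideal output time = 0.7 * 413 = 289.1 min
Performance = 289.1 / 315 * 100 = 91.8%

91.8%


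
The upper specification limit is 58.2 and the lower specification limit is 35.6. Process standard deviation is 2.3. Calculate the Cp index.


Cp = (58.2 - 35.6) / (6 * 2.3)

1.64


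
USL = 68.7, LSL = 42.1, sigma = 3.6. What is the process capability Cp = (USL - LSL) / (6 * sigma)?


Cp = (68.7 - 42.1) / (6 * 3.6)

1.23


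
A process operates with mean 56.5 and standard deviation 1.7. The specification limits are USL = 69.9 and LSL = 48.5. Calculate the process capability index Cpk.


Cpu = (69.9 - 56.5) / (3 * 1.7) = 2.63
Cpl = (56.5 - 48.5) / (3 * 1.7) = 1.57
Cpk = min(2.63, 1.57) = 1.57

1.57


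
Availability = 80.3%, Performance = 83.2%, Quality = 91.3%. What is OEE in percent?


Formula: OEE = Availability * Performance * Quality / 10000
A * P = 80.3% * 83.2% / 100 = 66.81%
OEE = 66.81% * 91.3% / 100 = 61.0%

61.0%


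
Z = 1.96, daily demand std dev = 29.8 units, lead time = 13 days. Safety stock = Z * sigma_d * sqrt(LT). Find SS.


Formula: SS = z * sigma_d * sqrt(LT)
sqrt(LT) = sqrt(13) = 3.6056
SS = 1.96 * 29.8 * 3.6056
SS = 210.6 units

210.6 units


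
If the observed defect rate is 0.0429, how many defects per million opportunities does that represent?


DPMO = defect_rate * 1000000 = 0.0429 * 1000000

42900


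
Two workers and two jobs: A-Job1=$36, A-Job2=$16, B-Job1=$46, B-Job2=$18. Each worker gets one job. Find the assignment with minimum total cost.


Option 1: A->1 + B->2 = $36 + $18 = $54
Option 2: A->2 + B->1 = $16 + $46 = $62
Min cost = min($54, $62) = $54

$54


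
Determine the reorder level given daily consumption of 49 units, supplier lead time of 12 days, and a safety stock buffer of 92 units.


Formula: ROP = (Daily Demand * Lead Time) + Safety Stock
Demand during lead time = 49 * 12 = 588 units
ROP = 588 + 92 = 680 units

680 units


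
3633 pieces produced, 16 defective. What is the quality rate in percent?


Formula: Quality Rate = Good Pieces / Total Pieces * 100
Good pieces = 3633 - 16 = 3617
QR = 3617 / 3633 * 100 = 99.6%

99.6%


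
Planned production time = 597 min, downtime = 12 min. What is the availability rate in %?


Formula: Availability = (Planned Time - Downtime) / Planned Time * 100
Uptime = 597 - 12 = 585 min
Availability = 585 / 597 * 100 = 98.0%

98.0%


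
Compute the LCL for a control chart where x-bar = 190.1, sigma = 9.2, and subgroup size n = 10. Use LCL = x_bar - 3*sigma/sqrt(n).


LCL = 190.1 - 3 * 9.2 / sqrt(10)

181.37


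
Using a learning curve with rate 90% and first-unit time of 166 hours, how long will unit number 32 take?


Formula: T_n = T_1 * (learning_rate)^(log2(n)) where learning_rate = rate/100
Doublings = log2(32) = 5
T_n = 166 * 0.9^5
T_n = 166 * 0.5905 = 98.0 hours

98.0 hours


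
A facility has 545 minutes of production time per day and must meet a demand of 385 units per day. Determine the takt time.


Formula: Takt Time = Available Production Time / Customer Demand
Takt = 545 min/day / 385 units/day
Takt = 1.42 min/unit

1.42 min/unit


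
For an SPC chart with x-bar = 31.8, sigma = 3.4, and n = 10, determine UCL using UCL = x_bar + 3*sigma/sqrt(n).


UCL = 31.8 + 3 * 3.4 / sqrt(10)

35.03


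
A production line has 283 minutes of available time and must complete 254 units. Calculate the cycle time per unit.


Formula: CT = Available Time / Number of Units
CT = 283 min / 254 units
CT = 1.11 min/unit

1.11 min/unit


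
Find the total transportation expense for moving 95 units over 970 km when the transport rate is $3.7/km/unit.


TC = dist * cost * units = 970 * 3.7 * 95 = $340955.00

$340955.00


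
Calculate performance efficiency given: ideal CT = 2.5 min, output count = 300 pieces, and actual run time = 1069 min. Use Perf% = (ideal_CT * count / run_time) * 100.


Formula: Performance = (Ideal CT * Total Count) / Run Time * 100
Ideal output time = 2.5 * 300 = 750.0 min
Performance = 750.0 / 1069 * 100 = 70.2%

70.2%


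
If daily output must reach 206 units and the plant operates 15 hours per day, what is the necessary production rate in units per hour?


Formula: Production Rate = Daily Demand / Available Hours
Rate = 206 units/day / 15 hours/day
Rate = 13.7 units/hour

13.7 units/hour


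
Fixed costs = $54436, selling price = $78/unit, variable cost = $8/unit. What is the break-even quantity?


Formula: BEQ = Fixed Costs / (Price - Variable Cost)
Contribution margin = $78 - $8 = $70/unit
BEQ = ceil($54436 / $70/unit) = ceil(777.66) = 778 units

778 units


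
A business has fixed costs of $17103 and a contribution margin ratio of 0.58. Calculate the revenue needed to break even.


Formula: BER = Fixed Costs / Contribution Margin Ratio
BER = $17103 / 0.58
BER = $29487.93 (to the nearest cent)

$29487.93


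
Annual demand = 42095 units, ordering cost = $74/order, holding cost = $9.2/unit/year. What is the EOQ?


Formula: EOQ = sqrt(2 * D * S / H)
Numerator: 2 * 42095 * 74 = 6230060
2DS/H = 6230060 / 9.2 = 677180.4
EOQ = sqrt(677180.4) = 822.9 units

822.9 units


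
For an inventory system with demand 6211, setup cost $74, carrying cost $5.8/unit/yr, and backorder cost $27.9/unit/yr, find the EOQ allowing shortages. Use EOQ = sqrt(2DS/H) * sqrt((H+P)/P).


Formula: EOQ* = sqrt(2DS/H) * sqrt((H+P)/P)
Base EOQ = sqrt(2*6211*74/5.8) = 398.1 units
Correction = sqrt((5.8+27.9)/27.9) = 1.09904
EOQ* = 398.1 * 1.09904 = 437.5 units

437.5 units


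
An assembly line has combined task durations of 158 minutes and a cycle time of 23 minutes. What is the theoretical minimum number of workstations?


Formula: N_min = ceil(Sum of Task Times / Cycle Time)
N_min = ceil(158 min / 23 min) = ceil(6.8696)
N_min = 7 stations

7


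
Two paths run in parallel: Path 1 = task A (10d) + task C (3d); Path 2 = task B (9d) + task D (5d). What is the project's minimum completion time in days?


Path 1 = 10 + 3 = 13 days
Path 2 = 9 + 5 = 14 days
Duration = max(13, 14) = 14 days

14 days


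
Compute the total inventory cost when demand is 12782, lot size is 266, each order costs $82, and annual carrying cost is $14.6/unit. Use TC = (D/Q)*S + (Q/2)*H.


TC = 12782/266 * 82 + 266/2 * 14.6

$5882.12


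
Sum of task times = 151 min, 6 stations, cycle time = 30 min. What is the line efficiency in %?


Formula: Efficiency = Sum of Task Times / (N_stations * CT) * 100
Total station capacity = 6 stations * 30 min = 180 min
Efficiency = 151 / 180 * 100 = 83.9%

83.9%


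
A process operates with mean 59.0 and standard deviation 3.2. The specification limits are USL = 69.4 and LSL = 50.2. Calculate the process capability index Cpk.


Cpu = (69.4 - 59.0) / (3 * 3.2) = 1.08
Cpl = (59.0 - 50.2) / (3 * 3.2) = 0.92
Cpk = min(1.08, 0.92) = 0.92

0.92


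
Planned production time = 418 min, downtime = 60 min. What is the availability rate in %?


Formula: Availability = (Planned Time - Downtime) / Planned Time * 100
Uptime = 418 - 60 = 358 min
Availability = 358 / 418 * 100 = 85.6%

85.6%


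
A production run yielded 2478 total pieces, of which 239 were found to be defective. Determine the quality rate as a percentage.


Formula: Quality Rate = Good Pieces / Total Pieces * 100
Good pieces = 2478 - 239 = 2239
QR = 2239 / 2478 * 100 = 90.4%

90.4%


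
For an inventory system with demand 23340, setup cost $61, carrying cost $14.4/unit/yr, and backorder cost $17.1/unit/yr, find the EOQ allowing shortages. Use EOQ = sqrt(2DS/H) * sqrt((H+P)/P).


Formula: EOQ* = sqrt(2DS/H) * sqrt((H+P)/P)
Base EOQ = sqrt(2*23340*61/14.4) = 444.68 units
Correction = sqrt((14.4+17.1)/17.1) = 1.35724
EOQ* = 444.68 * 1.35724 = 603.5 units

603.5 units


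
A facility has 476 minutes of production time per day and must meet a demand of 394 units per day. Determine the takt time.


Formula: Takt Time = Available Production Time / Customer Demand
Takt = 476 min/day / 394 units/day
Takt = 1.21 min/unit

1.21 min/unit


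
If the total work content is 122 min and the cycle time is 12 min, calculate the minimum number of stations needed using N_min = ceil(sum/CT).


Formula: N_min = ceil(Sum of Task Times / Cycle Time)
N_min = ceil(122 min / 12 min) = ceil(10.1667)
N_min = 11 stations

11


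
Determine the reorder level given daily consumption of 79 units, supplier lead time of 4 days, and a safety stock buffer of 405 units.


Formula: ROP = (Daily Demand * Lead Time) + Safety Stock
Demand during lead time = 79 * 4 = 316 units
ROP = 316 + 405 = 721 units

721 units


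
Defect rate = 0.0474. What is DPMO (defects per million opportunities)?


DPMO = defect_rate * 1000000 = 0.0474 * 1000000

47400


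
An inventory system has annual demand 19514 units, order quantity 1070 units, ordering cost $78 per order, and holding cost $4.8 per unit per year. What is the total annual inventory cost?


TC = 19514/1070 * 78 + 1070/2 * 4.8

$3990.52


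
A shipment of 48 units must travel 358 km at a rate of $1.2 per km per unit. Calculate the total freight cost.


TC = dist * cost * units = 358 * 1.2 * 48 = $20620.80

$20620.80


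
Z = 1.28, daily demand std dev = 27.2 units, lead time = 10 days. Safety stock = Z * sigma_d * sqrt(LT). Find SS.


Formula: SS = z * sigma_d * sqrt(LT)
sqrt(LT) = sqrt(10) = 3.1623
SS = 1.28 * 27.2 * 3.1623
SS = 110.1 units

110.1 units


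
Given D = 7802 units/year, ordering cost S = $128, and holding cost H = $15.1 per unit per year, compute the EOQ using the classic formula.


Formula: EOQ = sqrt(2 * D * S / H)
Numerator: 2 * 7802 * 128 = 1997312
2DS/H = 1997312 / 15.1 = 132272.3
EOQ = sqrt(132272.3) = 363.7 units

363.7 units


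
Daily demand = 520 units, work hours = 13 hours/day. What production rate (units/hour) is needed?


Formula: Production Rate = Daily Demand / Available Hours
Rate = 520 units/day / 13 hours/day
Rate = 40.0 units/hour

40.0 units/hour


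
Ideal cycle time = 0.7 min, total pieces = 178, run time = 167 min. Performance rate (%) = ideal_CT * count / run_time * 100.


Formula: Performance = (Ideal CT * Total Count) / Run Time * 100
Ideal output time = 0.7 * 178 = 124.6 min
Performance = 124.6 / 167 * 100 = 74.6%

74.6%


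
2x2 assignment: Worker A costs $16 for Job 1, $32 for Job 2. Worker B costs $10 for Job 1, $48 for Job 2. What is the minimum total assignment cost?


Option 1: A->1 + B->2 = $16 + $48 = $64
Option 2: A->2 + B->1 = $32 + $10 = $42
Min cost = min($64, $42) = $42

$42


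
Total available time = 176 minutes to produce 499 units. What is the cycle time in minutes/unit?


Formula: CT = Available Time / Number of Units
CT = 176 min / 499 units
CT = 0.35 min/unit

0.35 min/unit


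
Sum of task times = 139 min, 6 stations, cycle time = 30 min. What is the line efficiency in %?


Formula: Efficiency = Sum of Task Times / (N_stations * CT) * 100
Total station capacity = 6 stations * 30 min = 180 min
Efficiency = 139 / 180 * 100 = 77.2%

77.2%


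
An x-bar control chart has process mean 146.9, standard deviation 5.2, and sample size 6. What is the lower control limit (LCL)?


LCL = 146.9 - 3 * 5.2 / sqrt(6)

140.53


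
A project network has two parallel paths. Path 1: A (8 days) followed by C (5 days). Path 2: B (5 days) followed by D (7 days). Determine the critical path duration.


Path 1 = 8 + 5 = 13 days
Path 2 = 5 + 7 = 12 days
Duration = max(13, 12) = 13 days

13 days


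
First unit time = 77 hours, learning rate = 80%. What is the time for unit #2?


Formula: T_n = T_1 * (learning_rate)^(log2(n)) where learning_rate = rate/100
Doublings = log2(2) = 1
T_n = 77 * 0.8^1
T_n = 77 * 0.8 = 61.6 hours

61.6 hours


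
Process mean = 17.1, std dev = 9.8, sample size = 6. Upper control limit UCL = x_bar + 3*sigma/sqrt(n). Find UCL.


UCL = 17.1 + 3 * 9.8 / sqrt(6)

29.1


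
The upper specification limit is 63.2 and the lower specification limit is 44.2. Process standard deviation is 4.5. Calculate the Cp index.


Cp = (63.2 - 44.2) / (6 * 4.5)

0.7


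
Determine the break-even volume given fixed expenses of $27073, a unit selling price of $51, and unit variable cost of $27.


Formula: BEQ = Fixed Costs / (Price - Variable Cost)
Contribution margin = $51 - $27 = $24/unit
BEQ = ceil($27073 / $24/unit) = ceil(1128.04) = 1129 units

1129 units


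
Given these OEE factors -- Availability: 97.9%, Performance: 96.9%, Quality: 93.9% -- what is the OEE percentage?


Formula: OEE = Availability * Performance * Quality / 10000
A * P = 97.9% * 96.9% / 100 = 94.87%
OEE = 94.87% * 93.9% / 100 = 89.1%

89.1%


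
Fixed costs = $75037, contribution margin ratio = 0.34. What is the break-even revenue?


Formula: BER = Fixed Costs / Contribution Margin Ratio
BER = $75037 / 0.34
BER = $220697.06 (to the nearest cent)

$220697.06


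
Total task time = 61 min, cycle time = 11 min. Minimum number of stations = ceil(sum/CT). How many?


Formula: N_min = ceil(Sum of Task Times / Cycle Time)
N_min = ceil(61 min / 11 min) = ceil(5.5455)
N_min = 6 stations

6


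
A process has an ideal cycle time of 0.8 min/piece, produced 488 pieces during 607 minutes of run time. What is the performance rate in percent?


Formula: Performance = (Ideal CT * Total Count) / Run Time * 100
Ideal output time = 0.8 * 488 = 390.4 min
Performance = 390.4 / 607 * 100 = 64.3%

64.3%


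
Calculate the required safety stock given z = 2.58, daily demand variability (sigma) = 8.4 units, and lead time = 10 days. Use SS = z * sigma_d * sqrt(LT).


Formula: SS = z * sigma_d * sqrt(LT)
sqrt(LT) = sqrt(10) = 3.1623
SS = 2.58 * 8.4 * 3.1623
SS = 68.5 units

68.5 units


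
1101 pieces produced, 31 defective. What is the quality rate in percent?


Formula: Quality Rate = Good Pieces / Total Pieces * 100
Good pieces = 1101 - 31 = 1070
QR = 1070 / 1101 * 100 = 97.2%

97.2%


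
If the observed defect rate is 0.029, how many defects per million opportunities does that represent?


DPMO = defect_rate * 1000000 = 0.029 * 1000000

29000


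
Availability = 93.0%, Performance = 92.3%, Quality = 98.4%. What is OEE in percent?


Formula: OEE = Availability * Performance * Quality / 10000
A * P = 93.0% * 92.3% / 100 = 85.84%
OEE = 85.84% * 98.4% / 100 = 84.5%

84.5%


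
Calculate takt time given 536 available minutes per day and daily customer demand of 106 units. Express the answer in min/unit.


Formula: Takt Time = Available Production Time / Customer Demand
Takt = 536 min/day / 106 units/day
Takt = 5.06 min/unit

5.06 min/unit
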